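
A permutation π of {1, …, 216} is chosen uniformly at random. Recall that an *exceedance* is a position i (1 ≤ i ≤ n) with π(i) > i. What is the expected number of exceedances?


Write X = Σ_{i=1}^{216} X_i, where X_i = 1_{π(i) > i}.
For each fixed i, π(i) is uniform over {1, …, 216} (marginal of a uniform permutation), so P[π(i) > i] = (n − i)/n. Summing: Σ_{i=1}^{216} (n − i)/n = (0 + 1 + … + 215)/216 = 216(216 − 1)/(2·216) = (216 − 1)/2.
Hence E[X] = Σ_{i=1}^{216} (216 − i)/216 = 215/2 ≈ 107.50000.

E[X] = 215/2 = 107.50000.


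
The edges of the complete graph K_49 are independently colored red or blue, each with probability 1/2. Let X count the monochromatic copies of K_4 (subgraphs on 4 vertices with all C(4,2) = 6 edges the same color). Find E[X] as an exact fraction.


Let X = Σ_S X_S over the C(49, 4) = 211876 subsets S of size 4, where X_S = 1 if the K_4 on S is monochromatic.
For a fixed S, the K_4 on S has C(4, 2) = 6 edges. P[all 6 edges red] = (1/2)^6, and likewise for blue, so P[monochromatic] = 2·(1/2)^6 = 2^{1 − 6} = 1/32.
Summing: E[X] = C(49, 4) · 2^{1 − 6} = 211876 · 1/32 = 52969/8.
Numerically: E[X] ≈ 6621.125000.

E[X] = C(49,4)·2^(1−C(4,2)) = 52969/8 ≈ 6621.125000.


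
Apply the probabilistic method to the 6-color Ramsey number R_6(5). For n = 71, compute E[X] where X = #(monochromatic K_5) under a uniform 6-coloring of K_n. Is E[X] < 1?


E[X] = C(71, 5) · 6^{1 − 10} = 13019909 · 6^{−9} = 13019909/10077696.
As a reduced fraction: E[X] = 13019909/10077696 ≈ 1.2920.
Is E[X] < 1? NO.
Since E[X] ≥ 1, the first-moment bound is inconclusive at n = 71; it does NOT by itself certify R_6(5) > 71.

E[X] = 13019909/10077696 ≈ 1.2920; E[X] ≥ 1; first-moment method inconclusive here.


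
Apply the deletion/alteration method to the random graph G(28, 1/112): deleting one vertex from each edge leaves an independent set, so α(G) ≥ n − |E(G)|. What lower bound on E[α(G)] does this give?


E[|E(G)|] = C(28, 2)·p = 378 · (1/112) = 27/8.
E[α(G)] ≥ n − E[|E(G)|] = 28 − 27/8 = 197/8.
Numerically: ≈ 24.6250.
(This is only a lower bound; the true E[α(G)] may be larger.)

E[α(G)] ≥ 197/8 ≈ 24.6250.


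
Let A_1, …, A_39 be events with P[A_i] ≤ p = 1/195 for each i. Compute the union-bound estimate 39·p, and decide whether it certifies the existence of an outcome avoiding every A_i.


Union bound: P[∪_{i=1}^{39} A_i] ≤ Σ_i P[A_i] ≤ 39·p = 39·(1/195) = 1/5.
Numerically: 1/5 ≈ 0.2000000.
Is 1/5 < 1? YES.
Since P[∪ A_i] ≤ 1/5 < 1, the complement has P[∩ A_i^c] ≥ 1 − 1/5 = 4/5 > 0, so some outcome avoids every A_i.

39·p = 1/5 ≈ 0.2000000; existence CERTIFIED by the union bound.


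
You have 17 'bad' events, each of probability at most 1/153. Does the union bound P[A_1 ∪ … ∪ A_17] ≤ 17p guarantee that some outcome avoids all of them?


Union bound: P[∪_{i=1}^{17} A_i] ≤ Σ_i P[A_i] ≤ 17·p = 17·(1/153) = 1/9.
Numerically: 1/9 ≈ 0.1111.
Is 1/9 < 1? YES.
Since P[∪ A_i] ≤ 1/9 < 1, the complement has P[∩ A_i^c] ≥ 1 − 1/9 = 8/9 > 0, so some outcome avoids every A_i.

17·p = 1/9 ≈ 0.1111; existence CERTIFIED by the union bound.


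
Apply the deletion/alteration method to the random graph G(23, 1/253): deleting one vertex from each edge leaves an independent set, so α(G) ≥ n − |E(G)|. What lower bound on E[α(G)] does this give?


E[|E(G)|] = C(23, 2)·p = 253 · (1/253) = 1.
E[α(G)] ≥ n − E[|E(G)|] = 23 − 1 = 22.
Numerically: ≈ 22.00000.
(This is only a lower bound; the true E[α(G)] may be larger.)

E[α(G)] ≥ 22 ≈ 22.00000.


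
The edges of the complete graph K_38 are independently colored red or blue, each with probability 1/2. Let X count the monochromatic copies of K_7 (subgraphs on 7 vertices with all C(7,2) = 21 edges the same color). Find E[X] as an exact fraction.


Let X = Σ_S X_S over the C(38, 7) = 12620256 subsets S of size 7, where X_S = 1 if the K_7 on S is monochromatic.
For a fixed S, the K_7 on S has C(7, 2) = 21 edges. P[all 21 edges red] = (1/2)^21, and likewise for blue, so P[monochromatic] = 2·(1/2)^21 = 2^{1 − 21} = 1/1048576.
By linearity of expectation: E[X] = C(38, 7) · 2^{1 − 21} = 12620256 · 1/1048576 = 394383/32768.
Numerically: E[X] ≈ 12.03561.

E[X] = C(38,7)·2^(1−C(7,2)) = 394383/32768 ≈ 12.03561.


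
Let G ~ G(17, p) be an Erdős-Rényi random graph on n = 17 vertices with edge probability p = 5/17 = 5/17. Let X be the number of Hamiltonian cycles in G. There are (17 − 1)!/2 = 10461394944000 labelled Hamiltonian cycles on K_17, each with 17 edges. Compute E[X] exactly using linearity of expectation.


K_17 has (17 − 1)!/2 = 10461394944000 labelled Hamiltonian cycles.
For each such Hamiltonian cycle H, let X_H = 1 if all 17 edges of H are present in G. Then P[X_H = 1] = p^{17} = (5/17)^{17} = 762939453125/827240261886336764177.
Summing the indicators: E[X] = Σ_H E[X_H] = 10461394944000 · p^{17} = 10461394944000 · 762939453125/827240261886336764177 = 7981410937500000000000000/827240261886336764177.
Numerically: E[X] ≈ 9648.2.

E[X] = 10461394944000 · (5/17)^{17} = 7981410937500000000000000/827240261886336764177 ≈ 9648.2.


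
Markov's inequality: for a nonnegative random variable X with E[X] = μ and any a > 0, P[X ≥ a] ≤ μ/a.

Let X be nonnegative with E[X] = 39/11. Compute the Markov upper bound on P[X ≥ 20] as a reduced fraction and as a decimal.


μ = E[X] = 39/11, a = 20.
Markov: P[X ≥ 20] ≤ μ/a = (39/11)/20 = 39/220.
Numerically: ≈ 0.177273.
(Since a = 20 > μ = 3.545455, the bound 39/220 is < 1 and informative.)

P[X ≥ 20] ≤ 39/220 ≈ 0.177273.


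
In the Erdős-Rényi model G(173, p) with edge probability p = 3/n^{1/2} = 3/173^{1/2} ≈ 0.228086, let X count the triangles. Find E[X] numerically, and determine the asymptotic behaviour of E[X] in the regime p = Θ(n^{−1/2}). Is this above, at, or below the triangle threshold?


Number of potential triangles: C(173, 3) = 848046.
Each occurs with probability p³ ≈ (0.228086)³ ≈ 1.18657340e-02.
By linearity: E[X] = C(173, 3)·p³ ≈ 848046 · 1.18657340e-02 ≈ 10062.688282.
Since α = 1/2 < 1, p = c/n^{1/2} ≫ 1/n is above the triangle threshold p ~ 1/n. Asymptotically E[X] ~ (c³/6)·n^{3(1−α)} = (3³/6)·n^{1.5} → ∞; triangles are abundant w.h.p.

E[X] ≈ 10062.688282; in regime p = Θ(1/n^{1/2}) E[X] diverges (above the triangle threshold p ~ 1/n).


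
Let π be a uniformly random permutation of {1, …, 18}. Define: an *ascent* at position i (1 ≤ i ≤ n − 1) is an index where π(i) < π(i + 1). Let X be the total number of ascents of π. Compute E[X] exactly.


Write X = Σ X_I over i = 1, …, 17, with X_I the indicator of one ascent.
There are 17 indicators.
For each fixed i, the pair (π(i), π(i+1)) is a uniformly random ordered pair of distinct values from {1, …, 18}; by symmetry P[π(i) < π(i+1)] = 1/2.
By linearity: E[X] = 17 · (1/2) = (18 − 1) · (1/2) = 17/2 ≈ 8.5000.

E[X] = 17/2 = 8.5000.


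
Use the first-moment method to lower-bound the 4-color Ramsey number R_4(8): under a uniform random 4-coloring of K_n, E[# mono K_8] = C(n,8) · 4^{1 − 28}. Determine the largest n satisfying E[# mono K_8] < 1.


We need C(n, 8) · 4^{1 − 28} < 1, i.e. C(n, 8) < 4^{28 − 1} = 18014398509481984.
Check values of n near the boundary:
  n = 404: C(404, 8) = 16415071523485570; 16415071523485570 < 18014398509481984? YES
  n = 405: C(405, 8) = 16745853821188050; 16745853821188050 < 18014398509481984? YES
  n = 406: C(406, 8) = 17082453897995850; 17082453897995850 < 18014398509481984? YES
  n = 407: C(407, 8) = 17424959239309050; 17424959239309050 < 18014398509481984? YES
  n = 408: C(408, 8) = 17773458424095231; 17773458424095231 < 18014398509481984? YES
  n = 409: C(409, 8) = 18128041135797879; 18128041135797879 < 18014398509481984? NO
The largest n with C(n, 8) < 18014398509481984 is n = 408 (where E[X] = 17773458424095231/18014398509481984 ≈ 0.986625). Hence R_4(8) > 408, i.e. R_4(8) ≥ 409.

Largest n = 408; hence R_4(8) > 408.


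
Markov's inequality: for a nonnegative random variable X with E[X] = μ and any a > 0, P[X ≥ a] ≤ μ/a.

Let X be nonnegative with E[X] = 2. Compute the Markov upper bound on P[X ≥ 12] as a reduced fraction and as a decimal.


μ = E[X] = 2, a = 12.
Markov: P[X ≥ 12] ≤ μ/a = (2)/12 = 1/6.
Numerically: ≈ 0.16667.
(Since a = 12 > μ = 2.00000, the bound 1/6 is < 1 and informative.)

P[X ≥ 12] ≤ 1/6 ≈ 0.16667.


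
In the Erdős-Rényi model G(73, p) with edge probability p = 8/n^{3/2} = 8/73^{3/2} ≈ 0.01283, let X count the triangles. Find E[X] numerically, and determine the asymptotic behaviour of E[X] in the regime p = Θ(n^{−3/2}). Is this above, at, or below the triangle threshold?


Number of potential triangles: C(73, 3) = 62196.
Each occurs with probability p³ ≈ (0.01283)³ ≈ 2.110168e-06.
By linearity: E[X] = C(73, 3)·p³ ≈ 62196 · 2.110168e-06 ≈ 0.1312.
Since α = 3/2 > 1, p = c/n^{3/2} = o(1/n) is below the triangle threshold p ~ 1/n. Asymptotically E[X] ~ (c³/6)·n^{3(1−α)} = (8³/6)·n^{-1.5} → 0, so by Markov's inequality G has no triangles w.h.p.

E[X] ≈ 0.1312; in regime p = Θ(1/n^{3/2}) E[X] tends to 0 (below the triangle threshold p ~ 1/n).


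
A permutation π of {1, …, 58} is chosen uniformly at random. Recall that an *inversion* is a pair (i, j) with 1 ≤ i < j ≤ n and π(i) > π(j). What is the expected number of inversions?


Write X = Σ X_I over the C(58, 2) = 1653 pairs i < j, with X_I the indicator of one inversion.
There are 1653 indicators.
For each fixed pair i < j, the values π(i) and π(j) are two distinct elements of {1, …, 58} in uniformly random order; by symmetry P[π(i) > π(j)] = 1/2.
By linearity: E[X] = 1653 · (1/2) = C(58, 2) · (1/2) = 1653/2 = 1653/2 ≈ 826.500000.

E[X] = 1653/2 = 826.500000.


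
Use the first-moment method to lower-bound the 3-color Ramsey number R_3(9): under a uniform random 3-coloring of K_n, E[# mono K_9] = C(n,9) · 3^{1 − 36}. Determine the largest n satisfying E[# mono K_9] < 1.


We need C(n, 9) · 3^{1 − 36} < 1, i.e. C(n, 9) < 3^{36 − 1} = 50031545098999707.
Check values of n near the boundary:
  n = 296: C(296, 9) = 42513789098994080; 42513789098994080 < 50031545098999707? YES
  n = 297: C(297, 9) = 43842345008337645; 43842345008337645 < 50031545098999707? YES
  n = 298: C(298, 9) = 45207677551849890; 45207677551849890 < 50031545098999707? YES
  n = 299: C(299, 9) = 46610674441390059; 46610674441390059 < 50031545098999707? YES
  n = 300: C(300, 9) = 48052241692154700; 48052241692154700 < 50031545098999707? YES
  n = 301: C(301, 9) = 49533303936090975; 49533303936090975 < 50031545098999707? YES
  n = 302: C(302, 9) = 51054804739588650; 51054804739588650 < 50031545098999707? NO
  n = 303: C(303, 9) = 52617706925494425; 52617706925494425 < 50031545098999707? NO
  n = 304: C(304, 9) = 54222992899492560; 54222992899492560 < 50031545098999707? NO
The largest n with C(n, 9) < 50031545098999707 is n = 301 (where E[X] = 16511101312030325/16677181699666569 ≈ 0.99004). Hence R_3(9) > 301, i.e. R_3(9) ≥ 302.

Largest n = 301; hence R_3(9) > 301.


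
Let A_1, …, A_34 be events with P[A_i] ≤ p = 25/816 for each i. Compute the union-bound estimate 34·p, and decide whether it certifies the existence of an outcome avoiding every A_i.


Union bound: P[∪_{i=1}^{34} A_i] ≤ Σ_i P[A_i] ≤ 34·p = 34·(25/816) = 25/24.
Numerically: 25/24 ≈ 1.041667.
Is 25/24 < 1? NO.
Since the bound 25/24 is ≥ 1, the union bound is uninformative here; it does NOT by itself certify existence.

34·p = 25/24 ≈ 1.041667; existence NOT certified by the union bound.


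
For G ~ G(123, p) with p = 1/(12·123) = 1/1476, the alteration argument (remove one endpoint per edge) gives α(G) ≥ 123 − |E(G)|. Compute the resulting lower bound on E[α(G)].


E[|E(G)|] = C(123, 2)·p = 7503 · (1/1476) = 61/12.
E[α(G)] ≥ n − E[|E(G)|] = 123 − 61/12 = 1415/12.
Numerically: ≈ 117.917.
(This is only a lower bound; the true E[α(G)] may be larger.)

E[α(G)] ≥ 1415/12 ≈ 117.917.


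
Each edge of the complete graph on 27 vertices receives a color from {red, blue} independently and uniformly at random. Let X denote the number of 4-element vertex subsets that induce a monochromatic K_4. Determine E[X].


Let X = Σ_S X_S over the C(27, 4) = 17550 subsets S of size 4, where X_S = 1 if the K_4 on S is monochromatic.
For a fixed S, the K_4 on S has C(4, 2) = 6 edges. P[all 6 edges red] = (1/2)^6, and likewise for blue, so P[monochromatic] = 2·(1/2)^6 = 2^{1 − 6} = 1/32.
By linearity of expectation: E[X] = C(27, 4) · 2^{1 − 6} = 17550 · 1/32 = 8775/16.
Numerically: E[X] ≈ 548.43750.

E[X] = C(27,4)·2^(1−C(4,2)) = 8775/16 ≈ 548.43750.


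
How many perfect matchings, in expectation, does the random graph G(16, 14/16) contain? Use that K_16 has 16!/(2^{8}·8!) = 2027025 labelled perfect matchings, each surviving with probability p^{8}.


K_16 has 16!/(2^{8}·8!) = 2027025 labelled perfect matchings.
For each such perfect matching H, let X_H = 1 if all 8 edges of H are present in G. Then P[X_H = 1] = p^{8} = (7/8)^{8} = 5764801/16777216.
Summing the indicators: E[X] = Σ_H E[X_H] = 2027025 · p^{8} = 2027025 · 5764801/16777216 = 11685395747025/16777216.
Numerically: E[X] ≈ 6.965e+05.

E[X] = 2027025 · (7/8)^{8} = 11685395747025/16777216 ≈ 6.965e+05.


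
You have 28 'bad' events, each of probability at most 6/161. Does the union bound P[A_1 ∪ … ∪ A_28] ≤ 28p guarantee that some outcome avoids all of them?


Union bound: P[∪_{i=1}^{28} A_i] ≤ Σ_i P[A_i] ≤ 28·p = 28·(6/161) = 24/23.
Numerically: 24/23 ≈ 1.0434783.
Is 24/23 < 1? NO.
Since the bound 24/23 is ≥ 1, the union bound is uninformative here; it does NOT by itself certify existence.

28·p = 24/23 ≈ 1.0434783; existence NOT certified by the union bound.


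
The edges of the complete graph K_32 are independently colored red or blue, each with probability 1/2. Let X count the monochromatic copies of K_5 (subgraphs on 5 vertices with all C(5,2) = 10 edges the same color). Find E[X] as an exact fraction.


Let X = Σ_S X_S over the C(32, 5) = 201376 subsets S of size 5, where X_S = 1 if the K_5 on S is monochromatic.
For a fixed S, the K_5 on S has C(5, 2) = 10 edges. P[all 10 edges red] = (1/2)^10, and likewise for blue, so P[monochromatic] = 2·(1/2)^10 = 2^{1 − 10} = 1/512.
Summing: E[X] = C(32, 5) · 2^{1 − 10} = 201376 · 1/512 = 6293/16.
Numerically: E[X] ≈ 393.312500.

E[X] = C(32,5)·2^(1−C(5,2)) = 6293/16 ≈ 393.312500.


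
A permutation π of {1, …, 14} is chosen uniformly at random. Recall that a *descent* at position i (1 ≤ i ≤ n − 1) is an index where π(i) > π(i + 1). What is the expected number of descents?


Write X = Σ X_I over i = 1, …, 13, with X_I the indicator of one descent.
There are 13 indicators.
For each fixed i, the pair (π(i), π(i+1)) is a uniformly random ordered pair of distinct values from {1, …, 14}; by symmetry P[π(i) > π(i+1)] = 1/2.
By linearity: E[X] = 13 · (1/2) = (14 − 1) · (1/2) = 13/2 ≈ 6.500.

E[X] = 13/2 = 6.500.


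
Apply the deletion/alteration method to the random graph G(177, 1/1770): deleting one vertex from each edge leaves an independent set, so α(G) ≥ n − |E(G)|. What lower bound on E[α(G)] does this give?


E[|E(G)|] = C(177, 2)·p = 15576 · (1/1770) = 44/5.
E[α(G)] ≥ n − E[|E(G)|] = 177 − 44/5 = 841/5.
Numerically: ≈ 168.20000.
(This is only a lower bound; the true E[α(G)] may be larger.)

E[α(G)] ≥ 841/5 ≈ 168.20000.


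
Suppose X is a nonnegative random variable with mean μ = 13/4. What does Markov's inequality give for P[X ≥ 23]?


μ = E[X] = 13/4, a = 23.
Markov: P[X ≥ 23] ≤ μ/a = (13/4)/23 = 13/92.
Numerically: ≈ 0.14130.
(Since a = 23 > μ = 3.25000, the bound 13/92 is < 1 and informative.)

P[X ≥ 23] ≤ 13/92 ≈ 0.14130.


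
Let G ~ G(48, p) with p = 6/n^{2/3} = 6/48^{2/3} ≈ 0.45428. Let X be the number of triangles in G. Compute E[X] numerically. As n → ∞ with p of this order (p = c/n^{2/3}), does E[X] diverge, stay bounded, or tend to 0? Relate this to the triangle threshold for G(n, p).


Number of potential triangles: C(48, 3) = 17296.
Each occurs with probability p³ ≈ (0.45428)³ ≈ 9.37500000e-02.
By linearity: E[X] = C(48, 3)·p³ ≈ 17296 · 9.37500000e-02 ≈ 1621.500000.
Since α = 2/3 < 1, p = c/n^{2/3} ≫ 1/n is above the triangle threshold p ~ 1/n. Asymptotically E[X] ~ (c³/6)·n^{3(1−α)} = (6³/6)·n^{1} → ∞; triangles are abundant w.h.p.

E[X] ≈ 1621.500000; in regime p = Θ(1/n^{2/3}) E[X] diverges (above the triangle threshold p ~ 1/n).


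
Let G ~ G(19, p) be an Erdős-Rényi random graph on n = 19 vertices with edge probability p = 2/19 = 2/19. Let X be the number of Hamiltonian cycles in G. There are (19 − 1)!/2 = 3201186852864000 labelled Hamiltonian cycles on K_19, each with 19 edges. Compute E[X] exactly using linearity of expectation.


K_19 has (19 − 1)!/2 = 3201186852864000 labelled Hamiltonian cycles.
For each such Hamiltonian cycle H, let X_H = 1 if all 19 edges of H are present in G. Then P[X_H = 1] = p^{19} = (2/19)^{19} = 524288/1978419655660313589123979.
By linearity: E[X] = Σ_H E[X_H] = 3201186852864000 · p^{19} = 3201186852864000 · 524288/1978419655660313589123979 = 1678343852714360832000/1978419655660313589123979.
Numerically: E[X] ≈ 0.000848326.

E[X] = 3201186852864000 · (2/19)^{19} = 1678343852714360832000/1978419655660313589123979 ≈ 0.000848326.


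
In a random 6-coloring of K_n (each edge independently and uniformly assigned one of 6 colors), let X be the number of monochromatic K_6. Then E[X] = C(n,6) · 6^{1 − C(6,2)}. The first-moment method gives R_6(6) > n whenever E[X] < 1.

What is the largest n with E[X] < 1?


We need C(n, 6) · 6^{1 − 15} < 1, i.e. C(n, 6) < 6^{15 − 1} = 78364164096.
Check values of n near the boundary:
  n = 194: C(194, 6) = 68482017072; 68482017072 < 78364164096? YES
  n = 195: C(195, 6) = 70656049360; 70656049360 < 78364164096? YES
  n = 196: C(196, 6) = 72887293024; 72887293024 < 78364164096? YES
  n = 197: C(197, 6) = 75176946208; 75176946208 < 78364164096? YES
  n = 198: C(198, 6) = 77526225777; 77526225777 < 78364164096? YES
  n = 199: C(199, 6) = 79936367511; 79936367511 < 78364164096? NO
The largest n with C(n, 6) < 78364164096 is n = 198 (where E[X] = 25842075259/26121388032 ≈ 0.9893071). Hence R_6(6) > 198, i.e. R_6(6) ≥ 199.

Largest n = 198; hence R_6(6) > 198.


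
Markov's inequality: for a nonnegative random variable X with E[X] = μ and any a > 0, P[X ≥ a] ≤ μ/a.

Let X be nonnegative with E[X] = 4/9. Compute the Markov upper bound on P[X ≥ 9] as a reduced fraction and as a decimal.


μ = E[X] = 4/9, a = 9.
Markov: P[X ≥ 9] ≤ μ/a = (4/9)/9 = 4/81.
Numerically: ≈ 0.0494.
(Since a = 9 > μ = 0.4444, the bound 4/81 is < 1 and informative.)

P[X ≥ 9] ≤ 4/81 ≈ 0.0494.


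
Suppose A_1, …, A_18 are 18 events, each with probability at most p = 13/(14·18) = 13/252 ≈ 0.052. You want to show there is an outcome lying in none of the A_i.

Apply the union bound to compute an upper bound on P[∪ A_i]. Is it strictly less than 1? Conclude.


Union bound: P[∪_{i=1}^{18} A_i] ≤ Σ_i P[A_i] ≤ 18·p = 18·(13/252) = 13/14.
Numerically: 13/14 ≈ 0.929.
Is 13/14 < 1? YES.
Since P[∪ A_i] ≤ 13/14 < 1, the complement has P[∩ A_i^c] ≥ 1 − 13/14 = 1/14 > 0, so some outcome avoids every A_i.

18·p = 13/14 ≈ 0.929; existence CERTIFIED by the union bound.


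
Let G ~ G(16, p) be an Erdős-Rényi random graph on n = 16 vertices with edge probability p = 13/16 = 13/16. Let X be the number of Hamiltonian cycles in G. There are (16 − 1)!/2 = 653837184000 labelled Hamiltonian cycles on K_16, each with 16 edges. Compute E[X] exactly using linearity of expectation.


K_16 has (16 − 1)!/2 = 653837184000 labelled Hamiltonian cycles.
For each such Hamiltonian cycle H, let X_H = 1 if all 16 edges of H are present in G. Then P[X_H = 1] = p^{16} = (13/16)^{16} = 665416609183179841/18446744073709551616.
Summing the indicators: E[X] = Σ_H E[X_H] = 653837184000 · p^{16} = 653837184000 · 665416609183179841/18446744073709551616 = 424877072202303561918952875/18014398509481984.
Numerically: E[X] ≈ 2.3585e+10.

E[X] = 653837184000 · (13/16)^{16} = 424877072202303561918952875/18014398509481984 ≈ 2.3585e+10.


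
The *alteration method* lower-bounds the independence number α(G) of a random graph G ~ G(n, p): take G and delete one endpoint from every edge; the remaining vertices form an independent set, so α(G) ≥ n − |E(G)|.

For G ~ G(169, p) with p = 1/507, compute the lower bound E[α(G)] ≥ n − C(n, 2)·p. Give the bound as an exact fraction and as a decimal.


E[|E(G)|] = C(169, 2)·p = 14196 · (1/507) = 28.
E[α(G)] ≥ n − E[|E(G)|] = 169 − 28 = 141.
Numerically: ≈ 141.000000.
(This is only a lower bound; the true E[α(G)] may be larger.)

E[α(G)] ≥ 141 ≈ 141.000000.


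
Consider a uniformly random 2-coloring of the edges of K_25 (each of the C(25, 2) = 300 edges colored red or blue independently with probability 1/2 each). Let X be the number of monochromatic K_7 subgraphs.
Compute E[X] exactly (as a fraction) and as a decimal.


Let X = Σ_S X_S over the C(25, 7) = 480700 subsets S of size 7, where X_S = 1 if the K_7 on S is monochromatic.
For a fixed S, the K_7 on S has C(7, 2) = 21 edges. P[all 21 edges red] = (1/2)^21, and likewise for blue, so P[monochromatic] = 2·(1/2)^21 = 2^{1 − 21} = 1/1048576.
By linearity: E[X] = C(25, 7) · 2^{1 − 21} = 480700 · 1/1048576 = 120175/262144.
Numerically: E[X] ≈ 0.458431.

E[X] = C(25,7)·2^(1−C(7,2)) = 120175/262144 ≈ 0.458431.


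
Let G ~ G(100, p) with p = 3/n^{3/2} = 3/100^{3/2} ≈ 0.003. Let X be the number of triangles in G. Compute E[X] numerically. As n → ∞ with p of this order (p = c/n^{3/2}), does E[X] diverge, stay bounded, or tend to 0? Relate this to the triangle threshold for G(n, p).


Number of potential triangles: C(100, 3) = 161700.
Each occurs with probability p³ ≈ (0.003)³ ≈ 2.70000000e-08.
By linearity: E[X] = C(100, 3)·p³ ≈ 161700 · 2.70000000e-08 ≈ 0.004366.
Since α = 3/2 > 1, p = c/n^{3/2} = o(1/n) is below the triangle threshold p ~ 1/n. Asymptotically E[X] ~ (c³/6)·n^{3(1−α)} = (3³/6)·n^{-1.5} → 0, so by Markov's inequality G has no triangles w.h.p.

E[X] ≈ 0.004366; in regime p = Θ(1/n^{3/2}) E[X] tends to 0 (below the triangle threshold p ~ 1/n).


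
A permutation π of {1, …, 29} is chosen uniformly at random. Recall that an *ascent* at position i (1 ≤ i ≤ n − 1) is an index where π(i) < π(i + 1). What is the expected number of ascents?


Write X = Σ X_I over i = 1, …, 28, with X_I the indicator of one ascent.
There are 28 indicators.
For each fixed i, the pair (π(i), π(i+1)) is a uniformly random ordered pair of distinct values from {1, …, 29}; by symmetry P[π(i) < π(i+1)] = 1/2.
By linearity: E[X] = 28 · (1/2) = (29 − 1) · (1/2) = 14 ≈ 14.00000.

E[X] = 14 = 14.00000.


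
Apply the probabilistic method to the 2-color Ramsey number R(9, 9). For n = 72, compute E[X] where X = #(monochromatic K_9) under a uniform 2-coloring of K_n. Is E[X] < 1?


E[X] = C(72, 9) · 2^{1 − 36} = 85113005120 · 2^{−35} = 85113005120/34359738368.
As a reduced fraction: E[X] = 1329890705/536870912 ≈ 2.47711.
Is E[X] < 1? NO.
Since E[X] ≥ 1, the first-moment bound is inconclusive at n = 72; it does NOT by itself certify R(9, 9) > 72.

E[X] = 1329890705/536870912 ≈ 2.47711; E[X] ≥ 1; first-moment method inconclusive here.


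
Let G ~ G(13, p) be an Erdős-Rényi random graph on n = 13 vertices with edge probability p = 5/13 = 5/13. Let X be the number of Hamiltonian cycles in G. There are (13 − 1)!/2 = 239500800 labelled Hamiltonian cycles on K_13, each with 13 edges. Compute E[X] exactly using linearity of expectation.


K_13 has (13 − 1)!/2 = 239500800 labelled Hamiltonian cycles.
For each such Hamiltonian cycle H, let X_H = 1 if all 13 edges of H are present in G. Then P[X_H = 1] = p^{13} = (5/13)^{13} = 1220703125/302875106592253.
Summing the indicators: E[X] = Σ_H E[X_H] = 239500800 · p^{13} = 239500800 · 1220703125/302875106592253 = 292359375000000000/302875106592253.
Numerically: E[X] ≈ 965.28.

E[X] = 239500800 · (5/13)^{13} = 292359375000000000/302875106592253 ≈ 965.28.


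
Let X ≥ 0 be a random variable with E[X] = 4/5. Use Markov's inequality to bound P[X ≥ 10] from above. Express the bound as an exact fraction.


μ = E[X] = 4/5, a = 10.
Markov: P[X ≥ 10] ≤ μ/a = (4/5)/10 = 2/25.
Numerically: ≈ 0.08000.
(Since a = 10 > μ = 0.80000, the bound 2/25 is < 1 and informative.)

P[X ≥ 10] ≤ 2/25 ≈ 0.08000.


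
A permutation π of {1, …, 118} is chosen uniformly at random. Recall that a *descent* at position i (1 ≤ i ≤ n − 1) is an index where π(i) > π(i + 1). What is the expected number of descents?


Write X = Σ X_I over i = 1, …, 117, with X_I the indicator of one descent.
There are 117 indicators.
For each fixed i, the pair (π(i), π(i+1)) is a uniformly random ordered pair of distinct values from {1, …, 118}; by symmetry P[π(i) > π(i+1)] = 1/2.
By linearity: E[X] = 117 · (1/2) = (118 − 1) · (1/2) = 117/2 ≈ 58.500.

E[X] = 117/2 = 58.500.


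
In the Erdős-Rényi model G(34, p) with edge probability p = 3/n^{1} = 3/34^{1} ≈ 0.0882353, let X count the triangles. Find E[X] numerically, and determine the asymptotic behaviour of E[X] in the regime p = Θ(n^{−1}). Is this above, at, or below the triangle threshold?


Number of potential triangles: C(34, 3) = 5984.
Each occurs with probability p³ ≈ (0.0882353)³ ≈ 6.86952982e-04.
By linearity: E[X] = C(34, 3)·p³ ≈ 5984 · 6.86952982e-04 ≈ 4.110727.
Here α = 1, so p = 3/n is exactly at the triangle threshold p ~ 1/n. Asymptotically E[X] → c³/6 = 3³/6 = 9/2 ≈ 4.500000, a bounded constant. In this regime the triangle count is asymptotically Poisson(c³/6).

E[X] ≈ 4.110727; in regime p = Θ(1/n^{1}) E[X] stays bounded (at the triangle threshold p ~ 1/n).


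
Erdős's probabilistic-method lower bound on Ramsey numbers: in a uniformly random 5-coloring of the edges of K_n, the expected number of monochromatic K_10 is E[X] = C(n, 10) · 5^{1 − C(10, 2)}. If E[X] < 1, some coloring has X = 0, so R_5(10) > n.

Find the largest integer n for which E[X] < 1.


We need C(n, 10) · 5^{1 − 45} < 1, i.e. C(n, 10) < 5^{45 − 1} = 5684341886080801486968994140625.
Check values of n near the boundary:
  n = 5388: C(5388, 10) = 5634865093375880654852250419586; 5634865093375880654852250419586 < 5684341886080801486968994140625? YES
  n = 5389: C(5389, 10) = 5645340767466558997768874792926; 5645340767466558997768874792926 < 5684341886080801486968994140625? YES
  n = 5390: C(5390, 10) = 5655833965919099070255434039753; 5655833965919099070255434039753 < 5684341886080801486968994140625? YES
  n = 5391: C(5391, 10) = 5666344714787188828795213697883; 5666344714787188828795213697883 < 5684341886080801486968994140625? YES
  n = 5392: C(5392, 10) = 5676873040158402483252283957448; 5676873040158402483252283957448 < 5684341886080801486968994140625? YES
  n = 5393: C(5393, 10) = 5687418968154238267170642278008; 5687418968154238267170642278008 < 5684341886080801486968994140625? NO
  n = 5394: C(5394, 10) = 5697982524930156243149785372878; 5697982524930156243149785372878 < 5684341886080801486968994140625? NO
  n = 5395: C(5395, 10) = 5708563736675616143322765475706; 5708563736675616143322765475706 < 5684341886080801486968994140625? NO
The largest n with C(n, 10) < 5684341886080801486968994140625 is n = 5392 (where E[X] = 5676873040158402483252283957448/5684341886080801486968994140625 ≈ 0.998686). Hence R_5(10) > 5392, i.e. R_5(10) ≥ 5393.

Largest n = 5392; hence R_5(10) > 5392.


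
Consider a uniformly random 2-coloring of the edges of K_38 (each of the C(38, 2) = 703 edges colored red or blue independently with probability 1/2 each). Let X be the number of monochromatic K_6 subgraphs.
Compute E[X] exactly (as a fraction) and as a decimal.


Let X = Σ_S X_S over the C(38, 6) = 2760681 subsets S of size 6, where X_S = 1 if the K_6 on S is monochromatic.
For a fixed S, the K_6 on S has C(6, 2) = 15 edges. P[all 15 edges red] = (1/2)^15, and likewise for blue, so P[monochromatic] = 2·(1/2)^15 = 2^{1 − 15} = 1/16384.
Summing: E[X] = C(38, 6) · 2^{1 − 15} = 2760681 · 1/16384 = 2760681/16384.
Numerically: E[X] ≈ 168.4986.

E[X] = C(38,6)·2^(1−C(6,2)) = 2760681/16384 ≈ 168.4986.


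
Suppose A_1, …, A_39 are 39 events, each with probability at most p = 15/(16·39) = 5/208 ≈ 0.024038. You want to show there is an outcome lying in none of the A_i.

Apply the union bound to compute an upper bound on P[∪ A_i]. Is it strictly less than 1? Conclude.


Union bound: P[∪_{i=1}^{39} A_i] ≤ Σ_i P[A_i] ≤ 39·p = 39·(5/208) = 15/16.
Numerically: 15/16 ≈ 0.937500.
Is 15/16 < 1? YES.
Since P[∪ A_i] ≤ 15/16 < 1, the complement has P[∩ A_i^c] ≥ 1 − 15/16 = 1/16 > 0, so some outcome avoids every A_i.

39·p = 15/16 ≈ 0.937500; existence CERTIFIED by the union bound.


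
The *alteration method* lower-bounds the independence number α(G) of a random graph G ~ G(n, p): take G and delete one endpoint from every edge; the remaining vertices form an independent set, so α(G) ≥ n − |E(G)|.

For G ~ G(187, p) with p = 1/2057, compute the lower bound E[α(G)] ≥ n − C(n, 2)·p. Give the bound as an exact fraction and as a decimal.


E[|E(G)|] = C(187, 2)·p = 17391 · (1/2057) = 93/11.
E[α(G)] ≥ n − E[|E(G)|] = 187 − 93/11 = 1964/11.
Numerically: ≈ 178.5455.
(This is only a lower bound; the true E[α(G)] may be larger.)

E[α(G)] ≥ 1964/11 ≈ 178.5455.


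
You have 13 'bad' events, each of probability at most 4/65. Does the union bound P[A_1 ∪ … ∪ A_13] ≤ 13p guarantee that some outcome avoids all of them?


Union bound: P[∪_{i=1}^{13} A_i] ≤ Σ_i P[A_i] ≤ 13·p = 13·(4/65) = 4/5.
Numerically: 4/5 ≈ 0.8000000.
Is 4/5 < 1? YES.
Since P[∪ A_i] ≤ 4/5 < 1, the complement has P[∩ A_i^c] ≥ 1 − 4/5 = 1/5 > 0, so some outcome avoids every A_i.

13·p = 4/5 ≈ 0.8000000; existence CERTIFIED by the union bound.


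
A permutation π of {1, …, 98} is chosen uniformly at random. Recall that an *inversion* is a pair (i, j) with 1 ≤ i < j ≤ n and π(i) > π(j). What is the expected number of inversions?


Write X = Σ X_I over the C(98, 2) = 4753 pairs i < j, with X_I the indicator of one inversion.
There are 4753 indicators.
For each fixed pair i < j, the values π(i) and π(j) are two distinct elements of {1, …, 98} in uniformly random order; by symmetry P[π(i) > π(j)] = 1/2.
By linearity: E[X] = 4753 · (1/2) = C(98, 2) · (1/2) = 4753/2 = 4753/2 ≈ 2376.500.

E[X] = 4753/2 = 2376.500.


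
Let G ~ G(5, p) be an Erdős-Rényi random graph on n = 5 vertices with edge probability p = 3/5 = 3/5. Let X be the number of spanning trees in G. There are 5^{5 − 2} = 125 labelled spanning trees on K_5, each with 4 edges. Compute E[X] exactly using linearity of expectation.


K_5 has 5^{5 − 2} = 125 labelled spanning trees.
For each such spanning tree H, let X_H = 1 if all 4 edges of H are present in G. Then P[X_H = 1] = p^{4} = (3/5)^{4} = 81/625.
By linearity: E[X] = Σ_H E[X_H] = 125 · p^{4} = 125 · 81/625 = 81/5.
Numerically: E[X] ≈ 16.2.

E[X] = 125 · (3/5)^{4} = 81/5 ≈ 16.2.


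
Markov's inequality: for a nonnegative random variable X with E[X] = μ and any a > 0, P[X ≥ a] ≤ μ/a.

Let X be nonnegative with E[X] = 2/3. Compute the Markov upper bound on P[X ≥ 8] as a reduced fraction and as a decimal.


μ = E[X] = 2/3, a = 8.
Markov: P[X ≥ 8] ≤ μ/a = (2/3)/8 = 1/12.
Numerically: ≈ 0.08333.
(Since a = 8 > μ = 0.66667, the bound 1/12 is < 1 and informative.)

P[X ≥ 8] ≤ 1/12 ≈ 0.08333.


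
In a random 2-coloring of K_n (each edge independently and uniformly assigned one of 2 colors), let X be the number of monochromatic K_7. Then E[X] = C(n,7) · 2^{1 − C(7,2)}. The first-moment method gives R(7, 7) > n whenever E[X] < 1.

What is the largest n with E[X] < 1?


We need C(n, 7) · 2^{1 − 21} < 1, i.e. C(n, 7) < 2^{21 − 1} = 1048576.
Check values of n near the boundary:
  n = 24: C(24, 7) = 346104; 346104 < 1048576? YES
  n = 25: C(25, 7) = 480700; 480700 < 1048576? YES
  n = 26: C(26, 7) = 657800; 657800 < 1048576? YES
  n = 27: C(27, 7) = 888030; 888030 < 1048576? YES
  n = 28: C(28, 7) = 1184040; 1184040 < 1048576? NO
The largest n with C(n, 7) < 1048576 is n = 27 (where E[X] = 444015/524288 ≈ 0.8469). Hence R(7, 7) > 27, i.e. R(7, 7) ≥ 28.

Largest n = 27; hence R(7, 7) > 27.


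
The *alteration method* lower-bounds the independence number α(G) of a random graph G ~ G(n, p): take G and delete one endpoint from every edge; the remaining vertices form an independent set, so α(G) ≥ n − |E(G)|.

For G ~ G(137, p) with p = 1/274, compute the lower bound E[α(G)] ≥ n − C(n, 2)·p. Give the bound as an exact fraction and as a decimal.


E[|E(G)|] = C(137, 2)·p = 9316 · (1/274) = 34.
E[α(G)] ≥ n − E[|E(G)|] = 137 − 34 = 103.
Numerically: ≈ 103.00000.
(This is only a lower bound; the true E[α(G)] may be larger.)

E[α(G)] ≥ 103 ≈ 103.00000.


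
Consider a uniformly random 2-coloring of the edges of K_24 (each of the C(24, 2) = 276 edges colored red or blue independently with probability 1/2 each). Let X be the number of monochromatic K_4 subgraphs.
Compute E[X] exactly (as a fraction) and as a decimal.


Let X = Σ_S X_S over the C(24, 4) = 10626 subsets S of size 4, where X_S = 1 if the K_4 on S is monochromatic.
For a fixed S, the K_4 on S has C(4, 2) = 6 edges. P[all 6 edges red] = (1/2)^6, and likewise for blue, so P[monochromatic] = 2·(1/2)^6 = 2^{1 − 6} = 1/32.
Summing: E[X] = C(24, 4) · 2^{1 − 6} = 10626 · 1/32 = 5313/16.
Numerically: E[X] ≈ 332.06250.

E[X] = C(24,4)·2^(1−C(4,2)) = 5313/16 ≈ 332.06250.


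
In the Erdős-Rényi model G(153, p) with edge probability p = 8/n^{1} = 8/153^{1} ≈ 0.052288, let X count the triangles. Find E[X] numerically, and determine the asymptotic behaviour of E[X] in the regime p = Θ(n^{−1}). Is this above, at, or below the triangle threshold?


Number of potential triangles: C(153, 3) = 585276.
Each occurs with probability p³ ≈ (0.052288)³ ≈ 1.4295379e-04.
By linearity: E[X] = C(153, 3)·p³ ≈ 585276 · 1.4295379e-04 ≈ 83.66742.
Here α = 1, so p = 8/n is exactly at the triangle threshold p ~ 1/n. Asymptotically E[X] → c³/6 = 8³/6 = 256/3 ≈ 85.33333, a bounded constant. In this regime the triangle count is asymptotically Poisson(c³/6).

E[X] ≈ 83.66742; in regime p = Θ(1/n^{1}) E[X] stays bounded (at the triangle threshold p ~ 1/n).


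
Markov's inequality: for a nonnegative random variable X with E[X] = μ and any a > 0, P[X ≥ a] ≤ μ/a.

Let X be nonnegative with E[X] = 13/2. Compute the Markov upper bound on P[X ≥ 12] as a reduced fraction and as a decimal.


μ = E[X] = 13/2, a = 12.
Markov: P[X ≥ 12] ≤ μ/a = (13/2)/12 = 13/24.
Numerically: ≈ 0.542.
(Since a = 12 > μ = 6.500, the bound 13/24 is < 1 and informative.)

P[X ≥ 12] ≤ 13/24 ≈ 0.542.


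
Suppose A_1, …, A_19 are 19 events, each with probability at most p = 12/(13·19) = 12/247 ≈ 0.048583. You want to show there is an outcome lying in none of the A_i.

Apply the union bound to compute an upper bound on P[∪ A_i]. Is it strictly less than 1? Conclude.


Union bound: P[∪_{i=1}^{19} A_i] ≤ Σ_i P[A_i] ≤ 19·p = 19·(12/247) = 12/13.
Numerically: 12/13 ≈ 0.923077.
Is 12/13 < 1? YES.
Since P[∪ A_i] ≤ 12/13 < 1, the complement has P[∩ A_i^c] ≥ 1 − 12/13 = 1/13 > 0, so some outcome avoids every A_i.

19·p = 12/13 ≈ 0.923077; existence CERTIFIED by the union bound.


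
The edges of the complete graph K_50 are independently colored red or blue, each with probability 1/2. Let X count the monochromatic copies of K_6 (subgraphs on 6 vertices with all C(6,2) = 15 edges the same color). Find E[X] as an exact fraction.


Let X = Σ_S X_S over the C(50, 6) = 15890700 subsets S of size 6, where X_S = 1 if the K_6 on S is monochromatic.
For a fixed S, the K_6 on S has C(6, 2) = 15 edges. P[all 15 edges red] = (1/2)^15, and likewise for blue, so P[monochromatic] = 2·(1/2)^15 = 2^{1 − 15} = 1/16384.
By linearity: E[X] = C(50, 6) · 2^{1 − 15} = 15890700 · 1/16384 = 3972675/4096.
Numerically: E[X] ≈ 969.891357.

E[X] = C(50,6)·2^(1−C(6,2)) = 3972675/4096 ≈ 969.891357.


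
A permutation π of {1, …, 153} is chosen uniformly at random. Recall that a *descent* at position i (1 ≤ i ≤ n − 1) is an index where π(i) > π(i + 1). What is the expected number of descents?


Write X = Σ X_I over i = 1, …, 152, with X_I the indicator of one descent.
There are 152 indicators.
For each fixed i, the pair (π(i), π(i+1)) is a uniformly random ordered pair of distinct values from {1, …, 153}; by symmetry P[π(i) > π(i+1)] = 1/2.
By linearity: E[X] = 152 · (1/2) = (153 − 1) · (1/2) = 76 ≈ 76.000000.

E[X] = 76 = 76.000000.


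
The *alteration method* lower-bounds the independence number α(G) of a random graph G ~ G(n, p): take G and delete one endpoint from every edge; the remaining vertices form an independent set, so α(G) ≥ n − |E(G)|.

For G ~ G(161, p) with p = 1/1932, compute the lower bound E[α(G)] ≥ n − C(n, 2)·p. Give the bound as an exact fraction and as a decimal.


E[|E(G)|] = C(161, 2)·p = 12880 · (1/1932) = 20/3.
E[α(G)] ≥ n − E[|E(G)|] = 161 − 20/3 = 463/3.
Numerically: ≈ 154.333.
(This is only a lower bound; the true E[α(G)] may be larger.)

E[α(G)] ≥ 463/3 ≈ 154.333.


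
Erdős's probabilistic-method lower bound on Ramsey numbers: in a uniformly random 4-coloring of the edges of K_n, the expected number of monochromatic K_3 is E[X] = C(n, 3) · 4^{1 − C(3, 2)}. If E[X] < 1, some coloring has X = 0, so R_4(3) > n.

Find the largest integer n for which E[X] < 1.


We need C(n, 3) · 4^{1 − 3} < 1, i.e. C(n, 3) < 4^{3 − 1} = 16.
Check values of n near the boundary:
  n = 3: C(3, 3) = 1; 1 < 16? YES
  n = 4: C(4, 3) = 4; 4 < 16? YES
  n = 5: C(5, 3) = 10; 10 < 16? YES
  n = 6: C(6, 3) = 20; 20 < 16? NO
  n = 7: C(7, 3) = 35; 35 < 16? NO
The largest n with C(n, 3) < 16 is n = 5 (where E[X] = 5/8 ≈ 0.6250). Hence R_4(3) > 5, i.e. R_4(3) ≥ 6.

Largest n = 5; hence R_4(3) > 5.


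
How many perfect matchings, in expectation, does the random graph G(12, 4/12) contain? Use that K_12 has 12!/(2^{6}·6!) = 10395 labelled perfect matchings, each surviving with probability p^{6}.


K_12 has 12!/(2^{6}·6!) = 10395 labelled perfect matchings.
For each such perfect matching H, let X_H = 1 if all 6 edges of H are present in G. Then P[X_H = 1] = p^{6} = (1/3)^{6} = 1/729.
Summing the indicators: E[X] = Σ_H E[X_H] = 10395 · p^{6} = 10395 · 1/729 = 385/27.
Numerically: E[X] ≈ 14.3.

E[X] = 10395 · (1/3)^{6} = 385/27 ≈ 14.3.


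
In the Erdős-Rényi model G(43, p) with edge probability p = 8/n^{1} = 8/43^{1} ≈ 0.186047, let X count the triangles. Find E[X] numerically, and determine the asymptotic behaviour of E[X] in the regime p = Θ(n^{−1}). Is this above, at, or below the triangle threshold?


Number of potential triangles: C(43, 3) = 12341.
Each occurs with probability p³ ≈ (0.186047)³ ≈ 6.43968456e-03.
By linearity: E[X] = C(43, 3)·p³ ≈ 12341 · 6.43968456e-03 ≈ 79.472147.
Here α = 1, so p = 8/n is exactly at the triangle threshold p ~ 1/n. Asymptotically E[X] → c³/6 = 8³/6 = 256/3 ≈ 85.333333, a bounded constant. In this regime the triangle count is asymptotically Poisson(c³/6).

E[X] ≈ 79.472147; in regime p = Θ(1/n^{1}) E[X] stays bounded (at the triangle threshold p ~ 1/n).


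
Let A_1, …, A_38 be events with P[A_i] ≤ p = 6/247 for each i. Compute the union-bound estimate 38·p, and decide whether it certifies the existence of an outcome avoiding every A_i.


Union bound: P[∪_{i=1}^{38} A_i] ≤ Σ_i P[A_i] ≤ 38·p = 38·(6/247) = 12/13.
Numerically: 12/13 ≈ 0.92308.
Is 12/13 < 1? YES.
Since P[∪ A_i] ≤ 12/13 < 1, the complement has P[∩ A_i^c] ≥ 1 − 12/13 = 1/13 > 0, so some outcome avoids every A_i.

38·p = 12/13 ≈ 0.92308; existence CERTIFIED by the union bound.
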